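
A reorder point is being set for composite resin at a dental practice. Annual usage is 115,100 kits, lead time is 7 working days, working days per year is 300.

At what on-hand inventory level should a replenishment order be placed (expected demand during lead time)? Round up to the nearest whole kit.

Daily demand d = 115,100 / 300 = 383.667 kits/day
Demand during lead time = 383.667 × 7 = 2,685.67
Reorder point = 2,685.67 → round up

2,686 kits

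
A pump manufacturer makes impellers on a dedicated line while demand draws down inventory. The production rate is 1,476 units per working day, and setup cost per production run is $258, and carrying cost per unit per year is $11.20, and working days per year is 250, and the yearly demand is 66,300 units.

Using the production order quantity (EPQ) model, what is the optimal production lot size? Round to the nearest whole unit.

1,930 units

Daily demand d = 66,300/250 = 265.200; p = 1476; 1 − d/p = 0.82033
EPQ = √(2DS / (H(1 − d/p)))
    = √(2 × 66,300 × 258 / (11.2 × 0.82033)) ≈ 1,929.65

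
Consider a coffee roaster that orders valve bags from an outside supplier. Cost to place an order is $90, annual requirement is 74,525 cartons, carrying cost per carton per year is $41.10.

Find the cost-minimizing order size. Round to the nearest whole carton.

Q* = √(2·D·S / H) = √(2·74,525·90 / 41.1) = √326,386.9 ≈ 571.30

571 cartons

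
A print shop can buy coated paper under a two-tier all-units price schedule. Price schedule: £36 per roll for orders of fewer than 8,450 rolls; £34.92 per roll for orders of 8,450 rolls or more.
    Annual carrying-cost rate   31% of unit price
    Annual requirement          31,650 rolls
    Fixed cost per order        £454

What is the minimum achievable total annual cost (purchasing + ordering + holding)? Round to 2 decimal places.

£1,152,654.96

H₁ = 31%×£36 = £11.1600;  H₂ = 31%×£34.92 = £10.8252
EOQ₁ = √(2×31,650×454/11.1600) = 1,604.71  (< 8,450, feasible at tier 1)
EOQ₂ = √(2×31,650×454/10.8252) = 1,629.34  (< 8,450 → use Q = 8,450 at tier-2 price)
TC(tier 1 (EOQ₁), Q≈1,604.7) = £1,157,308.61
TC(tier 2, Q≈8,450.0) = £1,152,654.96
Minimum at tier 2: £1,152,654.96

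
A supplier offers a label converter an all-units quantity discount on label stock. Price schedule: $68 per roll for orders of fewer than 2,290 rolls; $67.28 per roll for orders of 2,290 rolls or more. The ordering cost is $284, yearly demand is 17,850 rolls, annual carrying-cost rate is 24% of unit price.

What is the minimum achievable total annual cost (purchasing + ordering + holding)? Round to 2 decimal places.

H₁ = 24%×$68 = $16.3200;  H₂ = 24%×$67.28 = $16.1472
EOQ₁ = √(2×17,850×284/16.3200) = 788.19  (< 2,290, feasible at tier 1)
EOQ₂ = √(2×17,850×284/16.1472) = 792.40  (< 2,290 → use Q = 2,290 at tier-2 price)
TC(tier 1 (EOQ₁), Q≈788.2) = $1,226,663.33
TC(tier 2, Q≈2,290.0) = $1,221,650.26
Minimum at tier 2: $1,221,650.26

$1,221,650.26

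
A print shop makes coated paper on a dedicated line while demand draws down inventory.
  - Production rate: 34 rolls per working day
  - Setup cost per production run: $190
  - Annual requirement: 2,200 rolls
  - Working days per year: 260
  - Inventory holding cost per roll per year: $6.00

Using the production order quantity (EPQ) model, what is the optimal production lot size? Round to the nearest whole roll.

431 rolls

d = 2,200/260 = 8.4615 rolls/day;  effective holding cost H(1 − d/p) = 6·(1 − 8.4615/34) = 4.50679
Q* = √(2DS / H_eff) = √(2·2,200·190 / 4.50679) ≈ 430.69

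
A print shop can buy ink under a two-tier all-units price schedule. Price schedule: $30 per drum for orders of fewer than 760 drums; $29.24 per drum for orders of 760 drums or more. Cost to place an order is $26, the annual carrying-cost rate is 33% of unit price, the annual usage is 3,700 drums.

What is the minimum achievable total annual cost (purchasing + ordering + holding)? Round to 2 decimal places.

$111,981.27

H₁ = 33%×$30 = $9.9000;  H₂ = 33%×$29.24 = $9.6492
EOQ₁ = √(2×3,700×26/9.9000) = 139.41  (< 760, feasible at tier 1)
EOQ₂ = √(2×3,700×26/9.6492) = 141.21  (< 760 → use Q = 760 at tier-2 price)
TC(tier 1 (EOQ₁), Q≈139.4) = $112,380.13
TC(tier 2, Q≈760.0) = $111,981.27
Minimum at tier 2: $111,981.27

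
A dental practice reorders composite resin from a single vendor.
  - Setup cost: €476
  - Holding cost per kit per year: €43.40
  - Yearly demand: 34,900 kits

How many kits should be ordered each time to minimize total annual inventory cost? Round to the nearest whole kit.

Optimal lot size Q* = (2 × 34,900 × €476 / €43.4)^½ ≈ 874.96

875 kits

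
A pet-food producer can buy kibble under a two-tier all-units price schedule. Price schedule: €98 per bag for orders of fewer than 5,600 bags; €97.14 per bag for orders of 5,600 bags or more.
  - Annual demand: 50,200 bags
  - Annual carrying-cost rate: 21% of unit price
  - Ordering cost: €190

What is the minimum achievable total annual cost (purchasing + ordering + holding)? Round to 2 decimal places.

€4,935,249.53

H₁ = 21%×€98 = €20.5800;  H₂ = 21%×€97.14 = €20.3994
EOQ₁ = √(2×50,200×190/20.5800) = 962.77  (< 5,600, feasible at tier 1)
EOQ₂ = √(2×50,200×190/20.3994) = 967.02  (< 5,600 → use Q = 5,600 at tier-2 price)
TC(tier 1 (EOQ₁), Q≈962.8) = €4,939,413.73
TC(tier 2, Q≈5,600.0) = €4,935,249.53
Minimum at tier 2: €4,935,249.53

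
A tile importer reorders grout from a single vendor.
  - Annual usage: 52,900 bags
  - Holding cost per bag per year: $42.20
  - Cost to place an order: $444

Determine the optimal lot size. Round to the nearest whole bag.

1,055 bags

Q* = √(2·D·S / H) = √(2·52,900·444 / 42.2) = √1,113,156.4 ≈ 1,055.06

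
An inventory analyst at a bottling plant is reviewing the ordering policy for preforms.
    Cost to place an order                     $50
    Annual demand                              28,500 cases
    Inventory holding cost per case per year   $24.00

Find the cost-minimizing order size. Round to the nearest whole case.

345 cases

EOQ = √(2DS/H) = √(2 × 28,500 × 50 / 24)
    = √(118,750.00) ≈ 344.60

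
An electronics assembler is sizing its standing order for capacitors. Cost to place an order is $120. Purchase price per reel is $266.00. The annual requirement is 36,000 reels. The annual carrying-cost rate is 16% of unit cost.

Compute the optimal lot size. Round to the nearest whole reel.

451 reels

H = i·C = 0.16 × $266 = $42.5600 per reel-year
EOQ = √(2DS/H) = √(2 × 36,000 × 120 / 42.56)
    = √(203,007.52) ≈ 450.56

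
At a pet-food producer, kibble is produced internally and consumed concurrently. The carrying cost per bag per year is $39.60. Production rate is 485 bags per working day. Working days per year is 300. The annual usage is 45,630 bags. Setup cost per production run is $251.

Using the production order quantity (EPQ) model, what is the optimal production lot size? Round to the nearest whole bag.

918 bags

Daily demand d = 45,630/300 = 152.100; p = 485; 1 − d/p = 0.68639
EPQ = √(2DS / (H(1 − d/p)))
    = √(2 × 45,630 × 251 / (39.6 × 0.68639)) ≈ 918.00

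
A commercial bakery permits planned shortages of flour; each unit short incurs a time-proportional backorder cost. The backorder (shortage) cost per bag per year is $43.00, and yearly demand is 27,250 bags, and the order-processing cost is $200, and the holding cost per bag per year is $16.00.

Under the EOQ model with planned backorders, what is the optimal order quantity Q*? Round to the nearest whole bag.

967 bags

Basic EOQ = √(2·27,250·200/16) = 825.379
Backorder adjustment √((H+b)/b) = √((16+43)/43) = 1.1714
Q* = 825.379 × 1.1714 ≈ 966.82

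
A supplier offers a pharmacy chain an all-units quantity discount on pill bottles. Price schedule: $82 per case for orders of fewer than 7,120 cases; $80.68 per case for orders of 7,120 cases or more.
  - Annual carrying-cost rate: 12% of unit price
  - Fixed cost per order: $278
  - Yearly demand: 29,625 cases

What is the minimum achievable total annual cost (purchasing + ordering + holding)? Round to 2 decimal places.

H₁ = 12%×$82 = $9.8400;  H₂ = 12%×$80.68 = $9.6816
EOQ₁ = √(2×29,625×278/9.8400) = 1,293.81  (< 7,120, feasible at tier 1)
EOQ₂ = √(2×29,625×278/9.6816) = 1,304.35  (< 7,120 → use Q = 7,120 at tier-2 price)
TC(tier 1 (EOQ₁), Q≈1,293.8) = $2,441,981.05
TC(tier 2, Q≈7,120.0) = $2,425,768.20
Minimum at tier 2: $2,425,768.20

$2,425,768.20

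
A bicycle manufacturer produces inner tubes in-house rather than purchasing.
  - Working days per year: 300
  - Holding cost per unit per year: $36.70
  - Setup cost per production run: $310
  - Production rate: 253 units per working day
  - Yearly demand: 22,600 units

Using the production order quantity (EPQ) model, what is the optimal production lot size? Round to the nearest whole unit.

737 units

d = 22,600/300 = 75.3333 units/day;  effective holding cost H(1 − d/p) = 36.7·(1 − 75.3333/253) = 25.77220
Q* = √(2DS / H_eff) = √(2·22,600·310 / 25.77220) ≈ 737.35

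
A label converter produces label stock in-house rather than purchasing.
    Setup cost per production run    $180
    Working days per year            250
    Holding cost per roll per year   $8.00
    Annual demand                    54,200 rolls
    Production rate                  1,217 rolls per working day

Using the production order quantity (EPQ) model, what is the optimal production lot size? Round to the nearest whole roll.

Daily demand d = 54,200/250 = 216.800; p = 1217; 1 − d/p = 0.82186
EPQ = √(2DS / (H(1 − d/p)))
    = √(2 × 54,200 × 180 / (8 × 0.82186)) ≈ 1,722.69

1,723 rolls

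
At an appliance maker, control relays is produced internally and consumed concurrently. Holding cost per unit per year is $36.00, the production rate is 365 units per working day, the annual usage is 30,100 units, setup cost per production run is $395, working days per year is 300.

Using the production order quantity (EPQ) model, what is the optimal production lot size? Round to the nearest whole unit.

954 units

d = 30,100/300 = 100.3333 units/day;  effective holding cost H(1 − d/p) = 36·(1 − 100.3333/365) = 26.10411
Q* = √(2DS / H_eff) = √(2·30,100·395 / 26.10411) ≈ 954.43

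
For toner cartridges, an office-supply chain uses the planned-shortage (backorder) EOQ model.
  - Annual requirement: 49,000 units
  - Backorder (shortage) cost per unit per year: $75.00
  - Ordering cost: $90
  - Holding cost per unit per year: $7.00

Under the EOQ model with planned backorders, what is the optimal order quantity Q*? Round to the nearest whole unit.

1,174 units

Basic EOQ = √(2·49,000·90/7) = 1,122.497
Backorder adjustment √((H+b)/b) = √((7+75)/75) = 1.0456
Q* = 1,122.497 × 1.0456 ≈ 1,173.71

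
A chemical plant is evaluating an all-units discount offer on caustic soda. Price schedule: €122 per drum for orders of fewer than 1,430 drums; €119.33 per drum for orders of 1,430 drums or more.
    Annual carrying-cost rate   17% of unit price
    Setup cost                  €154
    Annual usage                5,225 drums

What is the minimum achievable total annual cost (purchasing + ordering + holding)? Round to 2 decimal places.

H₁ = 17%×€122 = €20.7400;  H₂ = 17%×€119.33 = €20.2861
EOQ₁ = √(2×5,225×154/20.7400) = 278.56  (< 1,430, feasible at tier 1)
EOQ₂ = √(2×5,225×154/20.2861) = 281.66  (< 1,430 → use Q = 1,430 at tier-2 price)
TC(tier 1 (EOQ₁), Q≈278.6) = €643,227.27
TC(tier 2, Q≈1,430.0) = €638,566.50
Minimum at tier 2: €638,566.50

€638,566.50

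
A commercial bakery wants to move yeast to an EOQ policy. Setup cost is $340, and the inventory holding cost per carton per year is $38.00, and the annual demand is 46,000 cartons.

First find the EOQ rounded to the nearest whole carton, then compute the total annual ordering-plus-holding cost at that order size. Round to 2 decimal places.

$34,476.66

Optimal lot size Q* = (2 × 46,000 × $340 / $38)^½ ≈ 907.28 → Q = 907 cartons
Orders/yr = 46,000/907 = 50.717; ordering cost = 50.717 × $340 = $17,243.66
Average inventory = 907/2 = 453.5; holding cost = 453.5 × $38 = $17,233.00
Total = $17,243.66 + $17,233.00 = $34,476.66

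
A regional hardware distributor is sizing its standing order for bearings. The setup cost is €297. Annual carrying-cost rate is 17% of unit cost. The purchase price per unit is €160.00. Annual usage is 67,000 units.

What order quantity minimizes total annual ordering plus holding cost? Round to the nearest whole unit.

Holding cost per unit per year: H = 17% × €160 = €27.2000
Q* = √(2·D·S / H) = √(2·67,000·297 / 27.2) = √1,463,161.8 ≈ 1,209.61

1,210 units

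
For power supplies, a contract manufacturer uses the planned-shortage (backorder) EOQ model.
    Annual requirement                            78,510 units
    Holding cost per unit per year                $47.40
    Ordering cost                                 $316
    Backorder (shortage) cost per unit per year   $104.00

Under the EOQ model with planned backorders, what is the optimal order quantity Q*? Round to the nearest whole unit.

1,234 units

Q* = √(2DS/H) · √((H + b)/b)
   = √(2 × 78,510 × 316 / 47.4) · √((47.4 + 104) / 104)
   = 1,023.132 × 1.2066 ≈ 1,234.46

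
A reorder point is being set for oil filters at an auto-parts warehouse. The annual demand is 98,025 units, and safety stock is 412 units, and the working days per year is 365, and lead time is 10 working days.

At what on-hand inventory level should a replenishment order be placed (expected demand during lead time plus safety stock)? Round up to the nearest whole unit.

Daily demand d = 98,025 / 365 = 268.562 units/day
Demand during lead time = 268.562 × 10 = 2,685.62
Reorder point = 2,685.62 + 412 = 3,097.62 → round up

3,098 units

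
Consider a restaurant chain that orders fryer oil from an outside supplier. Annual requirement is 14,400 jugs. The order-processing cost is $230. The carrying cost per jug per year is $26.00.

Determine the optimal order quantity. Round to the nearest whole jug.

505 jugs

EOQ = √(2DS/H) = √(2 × 14,400 × 230 / 26)
    = √(254,769.23) ≈ 504.75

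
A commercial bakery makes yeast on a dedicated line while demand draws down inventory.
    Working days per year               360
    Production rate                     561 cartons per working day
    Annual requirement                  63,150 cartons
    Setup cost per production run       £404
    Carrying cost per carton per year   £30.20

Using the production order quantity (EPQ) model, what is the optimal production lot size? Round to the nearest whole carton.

d = 63,150/360 = 175.4167 cartons/day;  effective holding cost H(1 − d/p) = 30.2·(1 − 175.4167/561) = 20.75689
Q* = √(2DS / H_eff) = √(2·63,150·404 / 20.75689) ≈ 1,567.87

1,568 cartons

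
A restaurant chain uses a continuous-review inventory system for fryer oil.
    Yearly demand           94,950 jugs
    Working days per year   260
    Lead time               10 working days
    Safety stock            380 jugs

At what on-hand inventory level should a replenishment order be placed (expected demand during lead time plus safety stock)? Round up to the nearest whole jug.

Daily demand d = 94,950 / 260 = 365.192 jugs/day
Demand during lead time = 365.192 × 10 = 3,651.92
Reorder point = 3,651.92 + 380 = 4,031.92 → round up

4,032 jugs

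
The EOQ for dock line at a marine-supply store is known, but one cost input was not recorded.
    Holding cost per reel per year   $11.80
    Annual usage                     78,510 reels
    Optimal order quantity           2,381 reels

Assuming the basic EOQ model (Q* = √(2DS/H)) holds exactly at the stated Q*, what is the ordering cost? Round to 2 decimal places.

$426.04

EOQ relation: Q² = 2DS/H, so rearrange for the unknown.
S = Q²H / (2D) = 2,381² × 11.8 / (2 × 78,510) = 426.0355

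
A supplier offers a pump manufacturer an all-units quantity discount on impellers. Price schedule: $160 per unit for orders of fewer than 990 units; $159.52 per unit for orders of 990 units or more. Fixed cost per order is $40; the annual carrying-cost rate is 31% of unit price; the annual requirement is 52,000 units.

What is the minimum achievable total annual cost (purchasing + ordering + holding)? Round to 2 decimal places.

$8,321,619.35

H₁ = 31%×$160 = $49.6000;  H₂ = 31%×$159.52 = $49.4512
EOQ₁ = √(2×52,000×40/49.6000) = 289.60  (< 990, feasible at tier 1)
EOQ₂ = √(2×52,000×40/49.4512) = 290.04  (< 990 → use Q = 990 at tier-2 price)
TC(tier 1 (EOQ₁), Q≈289.6) = $8,334,364.40
TC(tier 2, Q≈990.0) = $8,321,619.35
Minimum at tier 2: $8,321,619.35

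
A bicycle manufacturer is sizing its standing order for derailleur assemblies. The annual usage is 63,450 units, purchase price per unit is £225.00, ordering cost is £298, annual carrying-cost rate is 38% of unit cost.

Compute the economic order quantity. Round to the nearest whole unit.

665 units

H = i·C = 0.38 × £225 = £85.5000 per unit-year
EOQ = √(2DS/H) = √(2 × 63,450 × 298 / 85.5)
    = √(442,294.74) ≈ 665.05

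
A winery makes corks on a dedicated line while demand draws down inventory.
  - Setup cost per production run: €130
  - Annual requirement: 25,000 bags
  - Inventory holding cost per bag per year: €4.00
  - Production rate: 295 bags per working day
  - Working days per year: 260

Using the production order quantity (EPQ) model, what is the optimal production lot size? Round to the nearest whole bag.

1,553 bags

Daily demand d = 25,000/260 = 96.154; p = 295; 1 − d/p = 0.67405
EPQ = √(2DS / (H(1 − d/p)))
    = √(2 × 25,000 × 130 / (4 × 0.67405)) ≈ 1,552.67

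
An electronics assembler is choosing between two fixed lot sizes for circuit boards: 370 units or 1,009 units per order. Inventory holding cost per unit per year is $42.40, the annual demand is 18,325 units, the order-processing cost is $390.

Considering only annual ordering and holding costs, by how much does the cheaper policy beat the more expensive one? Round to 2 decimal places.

TC(Q) = (D/Q)S + (Q/2)H
TC(370) = (18,325/370)×390 + (370/2)×42.4 = $27,159.54
TC(1,009) = (18,325/1,009)×390 + (1,009/2)×42.4 = $28,473.80
|ΔTC| = |$27,159.54 − $28,473.80| = $1,314.26

$1,314.26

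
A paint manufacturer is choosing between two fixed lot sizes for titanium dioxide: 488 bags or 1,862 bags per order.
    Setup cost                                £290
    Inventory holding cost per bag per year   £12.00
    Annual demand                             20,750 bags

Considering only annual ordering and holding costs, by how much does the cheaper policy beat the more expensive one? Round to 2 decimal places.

For each Q, cost = (D/Q)·S + (Q/2)·H.
TC(488) = (20,750/488)×290 + (488/2)×12 = £15,258.94
TC(1,862) = (20,750/1,862)×290 + (1,862/2)×12 = £14,403.74
|ΔTC| = |£15,258.94 − £14,403.74| = £855.20

£855.20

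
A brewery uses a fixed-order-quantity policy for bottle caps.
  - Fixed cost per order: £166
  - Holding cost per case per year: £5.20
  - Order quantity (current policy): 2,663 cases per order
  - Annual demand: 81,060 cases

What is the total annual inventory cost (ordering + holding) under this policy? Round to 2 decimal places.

£11,976.73

Orders/yr = 81,060/2,663 = 30.439; ordering cost = 30.439 × £166 = £5,052.93
Average inventory = 2,663/2 = 1331.5; holding cost = 1331.5 × £5.2 = £6,923.80
Total = £5,052.93 + £6,923.80 = £11,976.73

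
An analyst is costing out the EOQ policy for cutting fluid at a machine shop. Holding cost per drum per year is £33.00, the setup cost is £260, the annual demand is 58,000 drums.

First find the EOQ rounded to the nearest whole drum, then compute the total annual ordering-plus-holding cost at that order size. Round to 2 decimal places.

Q* = √(2·D·S / H) = √(2·58,000·260 / 33) = √913,939.4 ≈ 956.00 → Q = 956 drums
Ordering: D/Q × S = 58,000/956 × £260 = £15,774.06
Holding:  Q/2 × H = 956/2 × £33 = £15,774.00
Total = £15,774.06 + £15,774.00 = £31,548.06

£31,548.06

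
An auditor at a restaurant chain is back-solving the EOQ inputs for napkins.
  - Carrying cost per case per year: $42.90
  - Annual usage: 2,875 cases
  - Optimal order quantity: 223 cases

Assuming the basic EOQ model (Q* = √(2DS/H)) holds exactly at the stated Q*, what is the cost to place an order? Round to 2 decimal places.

From Q* = √(2DS/H) ⇒ Q*² = 2DS/H.
S = Q²H / (2D) = 223² × 42.9 / (2 × 2,875) = 371.0216

$371.02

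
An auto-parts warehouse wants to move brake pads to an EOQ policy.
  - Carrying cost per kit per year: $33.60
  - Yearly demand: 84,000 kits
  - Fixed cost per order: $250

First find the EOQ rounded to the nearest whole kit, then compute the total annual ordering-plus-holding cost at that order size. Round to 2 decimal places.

EOQ = √(2DS/H) = √(2 × 84,000 × 250 / 33.6)
    = √(1,250,000.00) ≈ 1,118.03 → Q = 1,118 kits
Ordering: D/Q × S = 84,000/1,118 × $250 = $18,783.54
Holding:  Q/2 × H = 1,118/2 × $33.6 = $18,782.40
Total = $18,783.54 + $18,782.40 = $37,565.94

$37,565.94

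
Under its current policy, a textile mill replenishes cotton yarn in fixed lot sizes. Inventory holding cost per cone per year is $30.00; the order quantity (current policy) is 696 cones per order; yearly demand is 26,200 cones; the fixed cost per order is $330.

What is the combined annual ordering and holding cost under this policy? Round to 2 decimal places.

Orders/yr = 26,200/696 = 37.644; ordering cost = 37.644 × $330 = $12,422.41
Average inventory = 696/2 = 348; holding cost = 348 × $30 = $10,440.00
Total = $12,422.41 + $10,440.00 = $22,862.41

$22,862.41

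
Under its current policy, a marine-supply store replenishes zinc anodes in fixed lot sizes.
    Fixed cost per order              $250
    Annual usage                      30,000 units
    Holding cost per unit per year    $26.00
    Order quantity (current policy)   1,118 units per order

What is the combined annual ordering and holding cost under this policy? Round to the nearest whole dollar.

$21,242

Orders/yr = 30,000/1,118 = 26.834; ordering cost = 26.834 × $250 = $6,708.41
Average inventory = 1,118/2 = 559; holding cost = 559 × $26 = $14,534.00
Total = $6,708.41 + $14,534.00 = $21,242.41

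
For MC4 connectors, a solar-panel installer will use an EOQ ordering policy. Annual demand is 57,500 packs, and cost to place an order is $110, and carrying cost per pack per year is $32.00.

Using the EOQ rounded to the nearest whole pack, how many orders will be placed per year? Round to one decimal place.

91.4 orders per year

EOQ = √(2DS/H) = √(2 × 57,500 × 110 / 32)
    = √(395,312.50) ≈ 628.74 → Q = 629
Orders per year = D/Q = 57,500 / 629 = 91.415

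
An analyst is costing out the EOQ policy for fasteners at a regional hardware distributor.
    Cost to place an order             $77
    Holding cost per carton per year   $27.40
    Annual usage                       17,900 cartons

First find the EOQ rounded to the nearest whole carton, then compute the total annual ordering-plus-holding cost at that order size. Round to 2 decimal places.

$8,690.85

Optimal lot size Q* = (2 × 17,900 × $77 / $27.4)^½ ≈ 317.18 → Q = 317 cartons
Ordering: D/Q × S = 17,900/317 × $77 = $4,347.95
Holding:  Q/2 × H = 317/2 × $27.4 = $4,342.90
Total = $4,347.95 + $4,342.90 = $8,690.85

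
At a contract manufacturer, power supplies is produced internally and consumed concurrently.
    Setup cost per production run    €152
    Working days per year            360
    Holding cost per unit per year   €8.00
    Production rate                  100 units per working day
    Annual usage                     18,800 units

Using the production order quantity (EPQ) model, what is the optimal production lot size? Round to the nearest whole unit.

Daily demand d = 18,800/360 = 52.222; p = 100; 1 − d/p = 0.47778
EPQ = √(2DS / (H(1 − d/p)))
    = √(2 × 18,800 × 152 / (8 × 0.47778)) ≈ 1,222.81

1,223 units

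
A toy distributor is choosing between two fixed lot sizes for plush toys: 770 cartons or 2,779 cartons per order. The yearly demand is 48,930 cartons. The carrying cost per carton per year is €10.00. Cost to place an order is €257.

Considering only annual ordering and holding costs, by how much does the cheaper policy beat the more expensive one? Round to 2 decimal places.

TC(Q) = (D/Q)S + (Q/2)H
TC(770) = (48,930/770)×257 + (770/2)×10 = €20,181.18
TC(2,779) = (48,930/2,779)×257 + (2,779/2)×10 = €18,420.01
Cheaper: Q = 2,779.  Difference = €1,761.17

€1,761.17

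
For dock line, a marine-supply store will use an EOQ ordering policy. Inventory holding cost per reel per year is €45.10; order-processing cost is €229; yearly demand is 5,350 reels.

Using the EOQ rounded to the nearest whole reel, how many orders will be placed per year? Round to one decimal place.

Optimal lot size Q* = (2 × 5,350 × €229 / €45.1)^½ ≈ 233.09 → Q = 233
Orders per year = D/Q = 5,350 / 233 = 22.961

23.0 orders per year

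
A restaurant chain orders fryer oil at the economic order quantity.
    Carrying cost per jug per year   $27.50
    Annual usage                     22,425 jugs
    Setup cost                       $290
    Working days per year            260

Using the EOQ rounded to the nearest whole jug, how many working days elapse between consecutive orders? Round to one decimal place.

8.0 days

2DS/H = 2·22,425·290/27.5 = 472,963.64
EOQ = √472,963.64 ≈ 687.72 → Q = 688 jugs
Days between orders = 260 / (D/Q) = 260 / 32.594 ≈ 7.977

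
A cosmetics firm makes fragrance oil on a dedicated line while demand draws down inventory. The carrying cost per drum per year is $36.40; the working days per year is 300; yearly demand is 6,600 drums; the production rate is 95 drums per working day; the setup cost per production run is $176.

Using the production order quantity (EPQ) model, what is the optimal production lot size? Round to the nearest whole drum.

Daily demand d = 6,600/300 = 22.000; p = 95; 1 − d/p = 0.76842
EPQ = √(2DS / (H(1 − d/p)))
    = √(2 × 6,600 × 176 / (36.4 × 0.76842)) ≈ 288.20

288 drums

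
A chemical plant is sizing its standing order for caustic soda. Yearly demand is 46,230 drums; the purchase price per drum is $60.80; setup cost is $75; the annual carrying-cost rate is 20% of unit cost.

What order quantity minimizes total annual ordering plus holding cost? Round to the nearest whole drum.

H = i·C = 0.2 × $60.8 = $12.1600 per drum-year
Q* = √(2·D·S / H) = √(2·46,230·75 / 12.16) = √570,271.4 ≈ 755.16

755 drums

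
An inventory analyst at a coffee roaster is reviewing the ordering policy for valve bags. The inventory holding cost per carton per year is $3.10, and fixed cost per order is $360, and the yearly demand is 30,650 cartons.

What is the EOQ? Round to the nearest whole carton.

Optimal lot size Q* = (2 × 30,650 × $360 / $3.1)^½ ≈ 2,668.09

2,668 cartons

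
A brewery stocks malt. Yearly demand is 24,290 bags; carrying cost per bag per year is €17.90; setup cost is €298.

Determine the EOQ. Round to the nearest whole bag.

EOQ = √(2DS/H) = √(2 × 24,290 × 298 / 17.9)
    = √(808,762.01) ≈ 899.31

899 bags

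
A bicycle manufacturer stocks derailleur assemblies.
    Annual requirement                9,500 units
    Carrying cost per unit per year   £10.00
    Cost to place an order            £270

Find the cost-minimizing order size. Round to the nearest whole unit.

2DS/H = 2·9,500·270/10 = 513,000.00
EOQ = √513,000.00 ≈ 716.24

716 units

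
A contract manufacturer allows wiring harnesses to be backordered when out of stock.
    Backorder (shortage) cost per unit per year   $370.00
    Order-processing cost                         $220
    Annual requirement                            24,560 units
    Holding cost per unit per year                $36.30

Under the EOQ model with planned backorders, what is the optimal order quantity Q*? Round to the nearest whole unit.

572 units

Q* = √(2DS/H) · √((H + b)/b)
   = √(2 × 24,560 × 220 / 36.3) · √((36.3 + 370) / 370)
   = 545.616 × 1.0479 ≈ 571.75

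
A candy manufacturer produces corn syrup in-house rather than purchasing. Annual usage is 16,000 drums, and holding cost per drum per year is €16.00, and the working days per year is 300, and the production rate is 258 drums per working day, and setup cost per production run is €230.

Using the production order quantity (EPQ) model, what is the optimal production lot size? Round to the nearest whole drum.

761 drums

d = 16,000/300 = 53.3333 drums/day;  effective holding cost H(1 − d/p) = 16·(1 − 53.3333/258) = 12.69251
Q* = √(2DS / H_eff) = √(2·16,000·230 / 12.69251) ≈ 761.49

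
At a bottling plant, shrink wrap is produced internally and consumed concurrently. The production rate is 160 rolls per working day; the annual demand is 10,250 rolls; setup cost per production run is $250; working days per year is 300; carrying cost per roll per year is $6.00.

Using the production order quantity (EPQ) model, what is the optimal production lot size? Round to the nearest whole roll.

1,042 rolls

Daily demand d = 10,250/300 = 34.167; p = 160; 1 − d/p = 0.78646
EPQ = √(2DS / (H(1 − d/p)))
    = √(2 × 10,250 × 250 / (6 × 0.78646)) ≈ 1,042.16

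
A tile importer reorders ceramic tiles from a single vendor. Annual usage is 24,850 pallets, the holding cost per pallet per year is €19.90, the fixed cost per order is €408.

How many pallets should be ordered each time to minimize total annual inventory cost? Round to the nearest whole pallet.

1,009 pallets

EOQ = √(2DS/H) = √(2 × 24,850 × 408 / 19.9)
    = √(1,018,974.87) ≈ 1,009.44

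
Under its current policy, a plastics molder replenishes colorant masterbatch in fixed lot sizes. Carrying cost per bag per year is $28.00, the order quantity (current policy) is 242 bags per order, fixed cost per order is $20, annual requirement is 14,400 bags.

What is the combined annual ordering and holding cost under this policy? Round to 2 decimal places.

$4,578.08

Ordering: D/Q × S = 14,400/242 × $20 = $1,190.08
Holding:  Q/2 × H = 242/2 × $28 = $3,388.00
Total = $1,190.08 + $3,388.00 = $4,578.08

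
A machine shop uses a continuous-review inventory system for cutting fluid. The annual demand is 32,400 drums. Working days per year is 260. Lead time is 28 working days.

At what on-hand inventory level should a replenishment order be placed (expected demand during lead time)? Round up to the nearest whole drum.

Daily demand d = 32,400 / 260 = 124.615 drums/day
Demand during lead time = 124.615 × 28 = 3,489.23
Reorder point = 3,489.23 → round up

3,490 drums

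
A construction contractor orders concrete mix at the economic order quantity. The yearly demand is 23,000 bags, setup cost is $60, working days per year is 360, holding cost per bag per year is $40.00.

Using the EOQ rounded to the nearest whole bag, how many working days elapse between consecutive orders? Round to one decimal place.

4.1 days

Optimal lot size Q* = (2 × 23,000 × $60 / $40)^½ ≈ 262.68 → Q = 263 bags
Cycle time = (working days × Q)/D = (360 × 263) / 23,000 = 4.117 days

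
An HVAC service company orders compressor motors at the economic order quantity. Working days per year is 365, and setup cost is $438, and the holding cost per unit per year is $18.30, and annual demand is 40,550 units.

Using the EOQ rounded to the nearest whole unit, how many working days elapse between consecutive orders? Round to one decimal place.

12.5 days

Q* = √(2·D·S / H) = √(2·40,550·438 / 18.3) = √1,941,082.0 ≈ 1,393.23 → Q = 1,393 units
Cycle time = (working days × Q)/D = (365 × 1,393) / 40,550 = 12.539 days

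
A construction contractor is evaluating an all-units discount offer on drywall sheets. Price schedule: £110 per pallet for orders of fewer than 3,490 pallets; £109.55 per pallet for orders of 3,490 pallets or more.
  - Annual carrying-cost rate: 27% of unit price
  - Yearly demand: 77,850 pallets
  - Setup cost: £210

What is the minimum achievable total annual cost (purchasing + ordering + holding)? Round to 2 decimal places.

H₁ = 27%×£110 = £29.7000;  H₂ = 27%×£109.55 = £29.5785
EOQ₁ = √(2×77,850×210/29.7000) = 1,049.24  (< 3,490, feasible at tier 1)
EOQ₂ = √(2×77,850×210/29.5785) = 1,051.39  (< 3,490 → use Q = 3,490 at tier-2 price)
TC(tier 1 (EOQ₁), Q≈1,049.2) = £8,594,662.49
TC(tier 2, Q≈3,490.0) = £8,584,766.37
Minimum at tier 2: £8,584,766.37

£8,584,766.37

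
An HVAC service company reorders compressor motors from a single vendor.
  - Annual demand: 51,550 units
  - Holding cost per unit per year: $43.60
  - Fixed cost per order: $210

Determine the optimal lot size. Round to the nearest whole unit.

Optimal lot size Q* = (2 × 51,550 × $210 / $43.6)^½ ≈ 704.69

705 units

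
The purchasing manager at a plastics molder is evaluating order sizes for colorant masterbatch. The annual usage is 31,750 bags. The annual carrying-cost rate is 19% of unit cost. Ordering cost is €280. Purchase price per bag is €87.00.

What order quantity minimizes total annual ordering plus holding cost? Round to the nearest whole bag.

1,037 bags

H = i·C = 0.19 × €87 = €16.5300 per bag-year
Q* = √(2·D·S / H) = √(2·31,750·280 / 16.53) = √1,075,620.1 ≈ 1,037.12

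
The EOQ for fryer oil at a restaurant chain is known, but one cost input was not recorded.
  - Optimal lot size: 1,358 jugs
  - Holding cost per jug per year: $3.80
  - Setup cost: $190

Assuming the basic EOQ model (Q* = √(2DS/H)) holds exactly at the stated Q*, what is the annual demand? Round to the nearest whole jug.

Since Q* = (2DS/H)^½, squaring gives Q*²·H = 2DS.
D = Q²H / (2S) = 1,358² × 3.8 / (2 × 190) = 18,441.64

18,442 jugs per year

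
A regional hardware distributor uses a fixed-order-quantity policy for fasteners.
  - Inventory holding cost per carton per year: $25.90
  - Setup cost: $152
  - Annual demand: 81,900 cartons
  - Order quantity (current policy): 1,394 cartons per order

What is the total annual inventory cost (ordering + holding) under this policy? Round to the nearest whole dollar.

$26,983

Annual ordering cost = (D/Q)·S = (81,900/1,394) × 152 = $8,930.27
Annual holding cost  = (Q/2)·H = (1,394/2) × 25.9 = $18,052.30
Total = $8,930.27 + $18,052.30 = $26,982.57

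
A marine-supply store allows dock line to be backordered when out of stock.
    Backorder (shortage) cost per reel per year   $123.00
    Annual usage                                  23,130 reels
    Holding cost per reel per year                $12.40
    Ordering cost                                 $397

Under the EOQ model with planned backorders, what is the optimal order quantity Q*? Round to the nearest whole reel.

Q* = √(2DS/H) · √((H + b)/b)
   = √(2 × 23,130 × 397 / 12.4) · √((12.4 + 123) / 123)
   = 1,216.991 × 1.0492 ≈ 1,276.86

1,277 reels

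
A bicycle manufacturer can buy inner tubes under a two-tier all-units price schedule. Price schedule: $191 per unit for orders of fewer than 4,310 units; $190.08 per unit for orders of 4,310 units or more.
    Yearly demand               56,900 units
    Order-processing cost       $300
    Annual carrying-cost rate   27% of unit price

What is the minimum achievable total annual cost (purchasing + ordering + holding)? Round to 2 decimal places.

$10,909,859.50

H₁ = 27%×$191 = $51.5700;  H₂ = 27%×$190.08 = $51.3216
EOQ₁ = √(2×56,900×300/51.5700) = 813.64  (< 4,310, feasible at tier 1)
EOQ₂ = √(2×56,900×300/51.3216) = 815.61  (< 4,310 → use Q = 4,310 at tier-2 price)
TC(tier 1 (EOQ₁), Q≈813.6) = $10,909,859.50
TC(tier 2, Q≈4,310.0) = $10,930,110.60
Minimum at tier 1 (EOQ₁): $10,909,859.50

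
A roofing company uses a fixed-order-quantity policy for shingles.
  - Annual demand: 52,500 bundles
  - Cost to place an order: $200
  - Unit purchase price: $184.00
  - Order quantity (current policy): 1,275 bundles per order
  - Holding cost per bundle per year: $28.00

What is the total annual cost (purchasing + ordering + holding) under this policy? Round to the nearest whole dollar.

Orders/yr = 52,500/1,275 = 41.176; ordering cost = 41.176 × $200 = $8,235.29
Average inventory = 1,275/2 = 637.5; holding cost = 637.5 × $28 = $17,850.00
Purchase cost = D·C = 52,500 × 184 = $9,660,000.00
Total = $8,235.29 + $17,850.00 + $9,660,000.00 = $9,686,085.29

$9,686,085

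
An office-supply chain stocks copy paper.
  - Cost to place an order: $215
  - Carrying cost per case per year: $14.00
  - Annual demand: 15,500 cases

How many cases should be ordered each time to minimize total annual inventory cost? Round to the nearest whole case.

690 cases

Q* = √(2·D·S / H) = √(2·15,500·215 / 14) = √476,071.4 ≈ 689.98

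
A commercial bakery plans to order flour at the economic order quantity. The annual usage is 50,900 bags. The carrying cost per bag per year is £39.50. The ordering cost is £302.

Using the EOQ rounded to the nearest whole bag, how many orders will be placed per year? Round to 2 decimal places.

Optimal lot size Q* = (2 × 50,900 × £302 / £39.5)^½ ≈ 882.22 → Q = 882
Orders per year = D/Q = 50,900 / 882 = 57.710

57.71 orders per year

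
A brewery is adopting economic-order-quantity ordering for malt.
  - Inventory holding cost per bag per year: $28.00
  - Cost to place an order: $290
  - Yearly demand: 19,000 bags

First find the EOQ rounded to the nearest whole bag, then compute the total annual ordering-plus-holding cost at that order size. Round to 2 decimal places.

$17,565.88

2DS/H = 2·19,000·290/28 = 393,571.43
EOQ = √393,571.43 ≈ 627.35 → Q = 627 bags
Orders/yr = 19,000/627 = 30.303; ordering cost = 30.303 × $290 = $8,787.88
Average inventory = 627/2 = 313.5; holding cost = 313.5 × $28 = $8,778.00
Total = $8,787.88 + $8,778.00 = $17,565.88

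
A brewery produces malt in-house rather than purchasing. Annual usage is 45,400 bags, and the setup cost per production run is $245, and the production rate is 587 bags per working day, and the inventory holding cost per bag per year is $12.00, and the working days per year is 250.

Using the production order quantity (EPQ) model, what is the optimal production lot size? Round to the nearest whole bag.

1,638 bags

d = 45,400/250 = 181.6000 bags/day;  effective holding cost H(1 − d/p) = 12·(1 − 181.6000/587) = 8.28756
Q* = √(2DS / H_eff) = √(2·45,400·245 / 8.28756) ≈ 1,638.37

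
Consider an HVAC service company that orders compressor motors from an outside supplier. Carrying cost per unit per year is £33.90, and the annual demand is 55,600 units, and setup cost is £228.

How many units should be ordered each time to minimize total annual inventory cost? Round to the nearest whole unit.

865 units

2DS/H = 2·55,600·228/33.9 = 747,893.81
EOQ = √747,893.81 ≈ 864.81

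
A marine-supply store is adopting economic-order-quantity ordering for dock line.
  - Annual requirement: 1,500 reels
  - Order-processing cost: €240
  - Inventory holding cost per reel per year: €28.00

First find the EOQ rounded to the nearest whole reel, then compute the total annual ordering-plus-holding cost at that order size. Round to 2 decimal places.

2DS/H = 2·1,500·240/28 = 25,714.29
EOQ = √25,714.29 ≈ 160.36 → Q = 160 reels
Orders/yr = 1,500/160 = 9.375; ordering cost = 9.375 × €240 = €2,250.00
Average inventory = 160/2 = 80; holding cost = 80 × €28 = €2,240.00
Total = €2,250.00 + €2,240.00 = €4,490.00

€4,490.00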